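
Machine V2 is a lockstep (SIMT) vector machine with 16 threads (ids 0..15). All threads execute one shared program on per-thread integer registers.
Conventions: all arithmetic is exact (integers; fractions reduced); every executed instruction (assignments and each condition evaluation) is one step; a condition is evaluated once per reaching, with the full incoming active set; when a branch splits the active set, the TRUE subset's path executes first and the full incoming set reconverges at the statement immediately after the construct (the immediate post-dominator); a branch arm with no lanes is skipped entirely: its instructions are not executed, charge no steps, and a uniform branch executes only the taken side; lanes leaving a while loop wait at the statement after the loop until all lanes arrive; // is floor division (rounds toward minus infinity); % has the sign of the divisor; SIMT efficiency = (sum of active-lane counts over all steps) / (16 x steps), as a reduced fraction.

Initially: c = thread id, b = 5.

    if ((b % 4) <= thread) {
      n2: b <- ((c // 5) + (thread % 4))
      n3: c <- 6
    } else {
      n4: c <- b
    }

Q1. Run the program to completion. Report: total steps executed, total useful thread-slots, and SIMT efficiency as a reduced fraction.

Answer: 4 steps, 47 useful, 47/64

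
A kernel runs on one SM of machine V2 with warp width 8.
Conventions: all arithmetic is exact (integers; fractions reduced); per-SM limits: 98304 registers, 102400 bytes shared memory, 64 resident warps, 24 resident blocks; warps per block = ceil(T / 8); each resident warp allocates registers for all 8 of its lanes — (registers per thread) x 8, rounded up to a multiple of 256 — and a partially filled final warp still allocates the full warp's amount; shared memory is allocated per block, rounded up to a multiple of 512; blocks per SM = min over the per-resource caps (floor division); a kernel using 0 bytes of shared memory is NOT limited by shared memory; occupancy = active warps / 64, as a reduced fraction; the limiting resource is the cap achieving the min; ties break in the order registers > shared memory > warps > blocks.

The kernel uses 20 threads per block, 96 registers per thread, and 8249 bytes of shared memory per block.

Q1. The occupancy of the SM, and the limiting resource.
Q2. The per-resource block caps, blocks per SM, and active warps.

Answer: occupancy 33/64, limited by shared memory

registers: 42 blocks
shared memory: 11 blocks
warps: 21 blocks
blocks: 24 blocks

Answer: 11 blocks, 33 active warps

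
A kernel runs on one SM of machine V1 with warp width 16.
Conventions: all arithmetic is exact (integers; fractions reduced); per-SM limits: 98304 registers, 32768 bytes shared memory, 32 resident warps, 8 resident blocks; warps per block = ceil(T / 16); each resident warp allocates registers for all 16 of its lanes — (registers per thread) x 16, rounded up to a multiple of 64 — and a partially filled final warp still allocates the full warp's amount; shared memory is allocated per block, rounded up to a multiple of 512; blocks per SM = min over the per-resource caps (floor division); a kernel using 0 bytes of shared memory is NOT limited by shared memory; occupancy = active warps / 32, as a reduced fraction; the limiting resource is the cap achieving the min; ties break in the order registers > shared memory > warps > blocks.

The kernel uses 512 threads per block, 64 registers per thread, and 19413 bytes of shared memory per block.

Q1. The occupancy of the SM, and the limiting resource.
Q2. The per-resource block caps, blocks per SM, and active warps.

Answer: occupancy 1, limited by shared memory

registers: 3 blocks
shared memory: 1 block
warps: 1 block
blocks: 8 blocks

Answer: 1 block, 32 active warps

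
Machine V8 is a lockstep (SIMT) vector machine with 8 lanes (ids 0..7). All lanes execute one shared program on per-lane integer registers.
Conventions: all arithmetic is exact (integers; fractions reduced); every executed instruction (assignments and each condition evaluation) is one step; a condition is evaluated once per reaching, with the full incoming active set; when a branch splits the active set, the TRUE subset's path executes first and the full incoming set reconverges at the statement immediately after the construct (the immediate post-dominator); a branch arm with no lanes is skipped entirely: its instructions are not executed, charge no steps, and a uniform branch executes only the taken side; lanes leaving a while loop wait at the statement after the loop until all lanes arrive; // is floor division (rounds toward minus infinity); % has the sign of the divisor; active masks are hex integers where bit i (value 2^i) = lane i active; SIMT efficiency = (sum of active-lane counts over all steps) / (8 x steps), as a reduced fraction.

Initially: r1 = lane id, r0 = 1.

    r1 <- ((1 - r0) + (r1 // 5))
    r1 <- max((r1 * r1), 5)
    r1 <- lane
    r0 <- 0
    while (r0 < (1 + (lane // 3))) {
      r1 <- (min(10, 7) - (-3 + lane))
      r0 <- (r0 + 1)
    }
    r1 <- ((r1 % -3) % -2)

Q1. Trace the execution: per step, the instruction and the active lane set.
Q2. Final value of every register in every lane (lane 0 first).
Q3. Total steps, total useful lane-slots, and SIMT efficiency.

step 0: r1 <- ((1 - r0) + (r1 // 5)) 0xff
step 1: r1 <- max((r1 * r1), 5)      0xff
step 2: r1 <- lane                   0xff
step 3: r0 <- 0                      0xff
step 4: eval (r0 < (1 + (lane // 3))) 0xff
step 5: r1 <- (min(10, 7) - (-3 + lane)) 0xff
step 6: r0 <- (r0 + 1)               0xff
step 7: eval (r0 < (1 + (lane // 3))) 0xff
step 8: r1 <- (min(10, 7) - (-3 + lane)) 0xf8
step 9: r0 <- (r0 + 1)               0xf8
step 10: eval (r0 < (1 + (lane // 3))) 0xf8
step 11: r1 <- (min(10, 7) - (-3 + lane)) 0xc0
step 12: r0 <- (r0 + 1)               0xc0
step 13: eval (r0 < (1 + (lane // 3))) 0xc0
step 14: r1 <- ((r1 % -3) % -2)       0xff

Answer: 15 steps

r1: 0,0,-1,0,0,-1,0,0
r0: 1,1,1,2,2,2,3,3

steps = 15; useful = 93; efficiency = 93/120 = 31/40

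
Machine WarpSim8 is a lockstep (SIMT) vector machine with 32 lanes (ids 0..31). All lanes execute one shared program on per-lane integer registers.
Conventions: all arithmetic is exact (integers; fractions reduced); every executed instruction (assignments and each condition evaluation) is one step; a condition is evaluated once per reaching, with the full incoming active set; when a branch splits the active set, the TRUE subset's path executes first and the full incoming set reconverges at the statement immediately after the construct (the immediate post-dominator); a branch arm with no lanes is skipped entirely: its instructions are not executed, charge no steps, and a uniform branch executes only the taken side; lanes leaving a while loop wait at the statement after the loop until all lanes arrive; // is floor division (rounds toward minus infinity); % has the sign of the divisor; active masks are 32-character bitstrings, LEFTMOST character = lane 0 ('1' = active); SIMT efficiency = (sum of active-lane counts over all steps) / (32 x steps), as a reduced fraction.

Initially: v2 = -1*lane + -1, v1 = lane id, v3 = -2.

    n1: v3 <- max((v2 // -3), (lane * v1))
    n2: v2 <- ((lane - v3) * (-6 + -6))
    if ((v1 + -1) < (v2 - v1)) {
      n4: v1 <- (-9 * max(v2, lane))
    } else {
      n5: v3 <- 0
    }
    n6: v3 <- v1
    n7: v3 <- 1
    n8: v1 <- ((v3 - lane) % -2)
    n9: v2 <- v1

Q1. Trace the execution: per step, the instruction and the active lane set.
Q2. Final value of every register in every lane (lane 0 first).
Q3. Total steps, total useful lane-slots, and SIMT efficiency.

step 0: v3 <- max((v2 // -3), (lane * v1)) 11111111111111111111111111111111
step 1: v2 <- ((lane - v3) * (-6 + -6)) 11111111111111111111111111111111
step 2: eval ((v1 + -1) < (v2 - v1)) 11111111111111111111111111111111
step 3: v1 <- (-9 * max(v2, lane))   10111111111111111111111111111111
step 4: v3 <- 0                      01000000000000000000000000000000
step 5: v3 <- v1                     11111111111111111111111111111111
step 6: v3 <- 1                      11111111111111111111111111111111
step 7: v1 <- ((v3 - lane) % -2)     11111111111111111111111111111111
step 8: v2 <- v1                     11111111111111111111111111111111

Answer: 9 steps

v2: -1,0,-1,0,-1,0,-1,0,-1,0,-1,0,-1,0,-1,0,-1,0,-1,0,-1,0,-1,0,-1,0,-1,0,-1,0,-1,0
v1: -1,0,-1,0,-1,0,-1,0,-1,0,-1,0,-1,0,-1,0,-1,0,-1,0,-1,0,-1,0,-1,0,-1,0,-1,0,-1,0
v3: 1,1,1,1,1,1,1,1,1,1,1,1,1,1,1,1,1,1,1,1,1,1,1,1,1,1,1,1,1,1,1,1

steps = 9; useful = 256; efficiency = 256/288 = 8/9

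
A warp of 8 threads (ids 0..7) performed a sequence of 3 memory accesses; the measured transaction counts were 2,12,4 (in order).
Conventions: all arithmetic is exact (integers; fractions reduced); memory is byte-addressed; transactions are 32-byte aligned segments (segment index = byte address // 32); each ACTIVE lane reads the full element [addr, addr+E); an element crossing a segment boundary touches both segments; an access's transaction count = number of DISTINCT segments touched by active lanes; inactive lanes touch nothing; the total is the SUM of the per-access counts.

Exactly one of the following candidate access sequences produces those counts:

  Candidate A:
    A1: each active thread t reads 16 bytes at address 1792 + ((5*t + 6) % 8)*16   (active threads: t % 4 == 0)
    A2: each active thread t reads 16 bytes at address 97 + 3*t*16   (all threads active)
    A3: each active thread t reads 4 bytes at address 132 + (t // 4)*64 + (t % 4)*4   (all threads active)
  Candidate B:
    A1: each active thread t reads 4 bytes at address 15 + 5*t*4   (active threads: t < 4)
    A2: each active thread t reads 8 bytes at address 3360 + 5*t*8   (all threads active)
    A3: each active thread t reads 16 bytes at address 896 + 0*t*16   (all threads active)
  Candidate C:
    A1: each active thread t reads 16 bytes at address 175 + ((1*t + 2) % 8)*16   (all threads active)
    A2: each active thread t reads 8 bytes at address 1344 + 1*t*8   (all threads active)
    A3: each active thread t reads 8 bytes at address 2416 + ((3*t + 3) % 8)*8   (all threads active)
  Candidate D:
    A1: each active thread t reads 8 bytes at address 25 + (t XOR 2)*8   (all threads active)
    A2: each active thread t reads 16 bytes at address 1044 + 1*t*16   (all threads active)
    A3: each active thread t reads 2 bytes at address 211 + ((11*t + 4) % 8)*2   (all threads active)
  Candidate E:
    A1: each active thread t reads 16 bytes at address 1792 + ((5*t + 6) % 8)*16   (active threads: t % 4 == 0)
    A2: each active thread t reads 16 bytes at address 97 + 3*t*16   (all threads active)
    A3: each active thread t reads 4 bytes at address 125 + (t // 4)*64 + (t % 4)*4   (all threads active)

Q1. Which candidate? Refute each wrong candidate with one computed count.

A: A3 gives 2 transactions, not 4
B: A1 gives 3 transactions, not 2
C: A1 gives 5 transactions, not 2
D: A1 gives 3 transactions, not 2
E: all counts match (2,12,4)

Answer: E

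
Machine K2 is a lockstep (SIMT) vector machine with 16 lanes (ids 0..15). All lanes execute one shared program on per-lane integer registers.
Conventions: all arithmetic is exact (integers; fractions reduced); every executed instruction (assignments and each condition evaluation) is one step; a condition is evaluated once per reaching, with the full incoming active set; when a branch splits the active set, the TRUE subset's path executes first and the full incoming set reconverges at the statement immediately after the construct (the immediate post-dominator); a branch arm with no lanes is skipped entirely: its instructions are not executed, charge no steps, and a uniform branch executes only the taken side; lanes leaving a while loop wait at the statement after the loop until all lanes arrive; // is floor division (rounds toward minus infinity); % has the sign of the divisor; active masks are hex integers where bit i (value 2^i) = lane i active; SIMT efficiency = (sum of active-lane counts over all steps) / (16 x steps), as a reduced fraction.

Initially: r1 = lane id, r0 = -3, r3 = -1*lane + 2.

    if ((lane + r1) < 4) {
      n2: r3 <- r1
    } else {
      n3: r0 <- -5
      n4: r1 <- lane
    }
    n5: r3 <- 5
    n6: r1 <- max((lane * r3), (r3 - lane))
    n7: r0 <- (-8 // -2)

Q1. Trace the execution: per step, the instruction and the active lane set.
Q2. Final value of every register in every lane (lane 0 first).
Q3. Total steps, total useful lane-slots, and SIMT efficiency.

step 0: eval ((lane + r1) < 4)       0xffff
step 1: r3 <- r1                     0x0003
step 2: r0 <- -5                     0xfffc
step 3: r1 <- lane                   0xfffc
step 4: r3 <- 5                      0xffff
step 5: r1 <- max((lane * r3), (r3 - lane)) 0xffff
step 6: r0 <- (-8 // -2)             0xffff

Answer: 7 steps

r1: 5,5,10,15,20,25,30,35,40,45,50,55,60,65,70,75
r0: 4,4,4,4,4,4,4,4,4,4,4,4,4,4,4,4
r3: 5,5,5,5,5,5,5,5,5,5,5,5,5,5,5,5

steps = 7; useful = 94; efficiency = 94/112 = 47/56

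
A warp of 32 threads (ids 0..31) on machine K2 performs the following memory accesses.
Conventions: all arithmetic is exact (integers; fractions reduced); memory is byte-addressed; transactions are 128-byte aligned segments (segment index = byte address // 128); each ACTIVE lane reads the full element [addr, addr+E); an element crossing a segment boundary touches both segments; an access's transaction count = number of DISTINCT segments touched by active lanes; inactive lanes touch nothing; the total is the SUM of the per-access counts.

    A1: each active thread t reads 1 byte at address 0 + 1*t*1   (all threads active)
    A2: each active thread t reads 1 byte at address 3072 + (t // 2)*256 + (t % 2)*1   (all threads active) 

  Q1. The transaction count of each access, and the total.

A1: 1 transaction
A2: 16 transactions

Answer: 1,16; total 17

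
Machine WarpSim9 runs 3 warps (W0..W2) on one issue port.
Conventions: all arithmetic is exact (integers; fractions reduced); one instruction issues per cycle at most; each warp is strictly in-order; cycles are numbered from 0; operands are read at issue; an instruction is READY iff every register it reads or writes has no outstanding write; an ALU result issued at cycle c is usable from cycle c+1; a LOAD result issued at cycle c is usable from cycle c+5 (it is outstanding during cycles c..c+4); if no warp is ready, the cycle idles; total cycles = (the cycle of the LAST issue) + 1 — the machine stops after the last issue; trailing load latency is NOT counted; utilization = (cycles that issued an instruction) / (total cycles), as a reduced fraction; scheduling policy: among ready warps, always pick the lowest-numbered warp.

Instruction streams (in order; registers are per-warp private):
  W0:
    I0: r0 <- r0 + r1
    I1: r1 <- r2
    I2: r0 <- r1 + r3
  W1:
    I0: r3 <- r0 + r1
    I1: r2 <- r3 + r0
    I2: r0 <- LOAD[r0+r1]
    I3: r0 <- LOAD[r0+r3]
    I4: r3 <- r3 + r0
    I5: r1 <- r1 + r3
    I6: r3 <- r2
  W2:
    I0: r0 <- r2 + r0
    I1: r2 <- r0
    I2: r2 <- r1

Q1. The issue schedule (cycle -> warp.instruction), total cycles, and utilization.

cycle 0: W0.I0
cycle 1: W0.I1
cycle 2: W0.I2
cycle 3: W1.I0
cycle 4: W1.I1
cycle 5: W1.I2
cycle 6: W2.I0
cycle 7: W2.I1
cycle 8: W2.I2
cycle 9: idle
cycle 10: W1.I3
cycle 11: idle
cycle 12: idle
cycle 13: idle
cycle 14: idle
cycle 15: W1.I4
cycle 16: W1.I5
cycle 17: W1.I6

Answer: 18 cycles, utilization 13/18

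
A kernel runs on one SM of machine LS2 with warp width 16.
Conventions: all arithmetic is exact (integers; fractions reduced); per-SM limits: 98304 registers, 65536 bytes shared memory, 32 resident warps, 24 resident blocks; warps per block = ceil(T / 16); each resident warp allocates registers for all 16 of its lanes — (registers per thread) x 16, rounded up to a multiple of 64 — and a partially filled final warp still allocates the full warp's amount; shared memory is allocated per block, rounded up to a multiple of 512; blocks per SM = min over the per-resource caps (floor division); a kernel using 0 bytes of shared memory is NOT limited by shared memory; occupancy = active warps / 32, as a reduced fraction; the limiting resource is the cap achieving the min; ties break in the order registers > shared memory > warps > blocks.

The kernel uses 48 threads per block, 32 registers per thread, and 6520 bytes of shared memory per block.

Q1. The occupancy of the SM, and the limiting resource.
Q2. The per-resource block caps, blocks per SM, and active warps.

Answer: occupancy 27/32, limited by shared memory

registers: 64 blocks
shared memory: 9 blocks
warps: 10 blocks
blocks: 24 blocks

Answer: 9 blocks, 27 active warps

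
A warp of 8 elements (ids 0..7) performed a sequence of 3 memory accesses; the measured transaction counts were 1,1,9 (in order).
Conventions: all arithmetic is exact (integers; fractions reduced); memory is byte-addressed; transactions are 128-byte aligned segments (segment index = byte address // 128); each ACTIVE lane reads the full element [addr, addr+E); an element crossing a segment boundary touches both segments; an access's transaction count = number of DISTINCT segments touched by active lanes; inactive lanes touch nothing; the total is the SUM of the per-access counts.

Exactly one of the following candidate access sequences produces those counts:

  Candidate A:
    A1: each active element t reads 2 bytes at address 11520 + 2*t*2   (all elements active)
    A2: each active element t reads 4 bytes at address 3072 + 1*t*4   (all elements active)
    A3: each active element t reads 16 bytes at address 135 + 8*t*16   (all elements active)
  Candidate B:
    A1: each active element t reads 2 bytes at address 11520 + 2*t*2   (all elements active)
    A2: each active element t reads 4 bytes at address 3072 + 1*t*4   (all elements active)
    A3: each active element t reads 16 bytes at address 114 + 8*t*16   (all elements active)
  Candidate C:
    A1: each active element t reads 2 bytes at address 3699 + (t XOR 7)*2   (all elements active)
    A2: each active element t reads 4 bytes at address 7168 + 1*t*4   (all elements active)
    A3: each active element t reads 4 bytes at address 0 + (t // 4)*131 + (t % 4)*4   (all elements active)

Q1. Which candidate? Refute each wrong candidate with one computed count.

A: A3 gives 8 transactions, not 9
C: A1 gives 2 transactions, not 1
B: all counts match (1,1,9)

Answer: B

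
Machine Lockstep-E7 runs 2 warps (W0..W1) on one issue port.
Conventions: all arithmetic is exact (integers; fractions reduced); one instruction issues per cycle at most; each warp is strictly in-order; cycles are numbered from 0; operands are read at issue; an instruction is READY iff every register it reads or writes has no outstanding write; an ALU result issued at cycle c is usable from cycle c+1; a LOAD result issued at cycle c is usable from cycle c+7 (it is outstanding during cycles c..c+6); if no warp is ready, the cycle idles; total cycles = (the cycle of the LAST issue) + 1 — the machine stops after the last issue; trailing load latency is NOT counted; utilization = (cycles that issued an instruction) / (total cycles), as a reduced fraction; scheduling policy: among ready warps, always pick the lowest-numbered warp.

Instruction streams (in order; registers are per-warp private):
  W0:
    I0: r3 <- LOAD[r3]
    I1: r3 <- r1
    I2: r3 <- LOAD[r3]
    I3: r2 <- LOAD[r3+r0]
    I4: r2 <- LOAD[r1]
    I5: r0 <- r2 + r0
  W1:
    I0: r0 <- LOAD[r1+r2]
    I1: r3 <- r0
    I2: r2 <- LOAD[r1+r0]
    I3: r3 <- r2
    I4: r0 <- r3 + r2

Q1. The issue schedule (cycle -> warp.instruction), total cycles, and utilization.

cycle 0: W0.I0
cycle 1: W1.I0
cycle 2: idle
cycle 3: idle
cycle 4: idle
cycle 5: idle
cycle 6: idle
cycle 7: W0.I1
cycle 8: W0.I2
cycle 9: W1.I1
cycle 10: W1.I2
cycle 11: idle
cycle 12: idle
cycle 13: idle
cycle 14: idle
cycle 15: W0.I3
cycle 16: idle
cycle 17: W1.I3
cycle 18: W1.I4
cycle 19: idle
cycle 20: idle
cycle 21: idle
cycle 22: W0.I4
cycle 23: idle
cycle 24: idle
cycle 25: idle
cycle 26: idle
cycle 27: idle
cycle 28: idle
cycle 29: W0.I5

Answer: 30 cycles, utilization 11/30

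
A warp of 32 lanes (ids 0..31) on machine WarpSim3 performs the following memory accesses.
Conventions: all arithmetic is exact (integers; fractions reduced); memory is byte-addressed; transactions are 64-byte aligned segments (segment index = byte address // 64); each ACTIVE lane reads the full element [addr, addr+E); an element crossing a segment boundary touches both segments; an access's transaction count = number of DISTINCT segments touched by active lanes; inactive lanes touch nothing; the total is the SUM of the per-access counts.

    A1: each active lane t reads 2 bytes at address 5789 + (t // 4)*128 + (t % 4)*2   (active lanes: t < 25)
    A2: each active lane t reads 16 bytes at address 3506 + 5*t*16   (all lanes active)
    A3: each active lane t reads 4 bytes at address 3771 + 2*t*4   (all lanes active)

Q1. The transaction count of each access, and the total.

A1: 7 transactions
A2: 40 transactions
A3: 5 transactions

Answer: 7,40,5; total 52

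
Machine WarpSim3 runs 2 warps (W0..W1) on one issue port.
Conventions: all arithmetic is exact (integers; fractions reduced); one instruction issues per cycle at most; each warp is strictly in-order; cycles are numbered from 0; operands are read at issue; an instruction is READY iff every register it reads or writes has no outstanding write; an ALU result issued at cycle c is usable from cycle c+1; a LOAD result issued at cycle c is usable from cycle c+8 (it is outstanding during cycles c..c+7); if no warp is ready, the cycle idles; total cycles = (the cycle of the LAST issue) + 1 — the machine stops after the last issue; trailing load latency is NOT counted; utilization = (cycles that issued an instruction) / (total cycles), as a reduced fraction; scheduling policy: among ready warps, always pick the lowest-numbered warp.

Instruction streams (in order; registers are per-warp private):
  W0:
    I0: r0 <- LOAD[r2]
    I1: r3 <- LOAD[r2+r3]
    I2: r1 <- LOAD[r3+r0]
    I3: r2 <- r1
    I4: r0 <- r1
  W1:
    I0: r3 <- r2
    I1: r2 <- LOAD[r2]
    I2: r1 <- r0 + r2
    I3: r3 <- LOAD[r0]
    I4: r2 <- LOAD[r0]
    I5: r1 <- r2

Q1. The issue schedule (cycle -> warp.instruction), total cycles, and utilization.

cycle 0: W0.I0
cycle 1: W0.I1
cycle 2: W1.I0
cycle 3: W1.I1
cycle 4: idle
cycle 5: idle
cycle 6: idle
cycle 7: idle
cycle 8: idle
cycle 9: W0.I2
cycle 10: idle
cycle 11: W1.I2
cycle 12: W1.I3
cycle 13: W1.I4
cycle 14: idle
cycle 15: idle
cycle 16: idle
cycle 17: W0.I3
cycle 18: W0.I4
cycle 19: idle
cycle 20: idle
cycle 21: W1.I5

Answer: 22 cycles, utilization 1/2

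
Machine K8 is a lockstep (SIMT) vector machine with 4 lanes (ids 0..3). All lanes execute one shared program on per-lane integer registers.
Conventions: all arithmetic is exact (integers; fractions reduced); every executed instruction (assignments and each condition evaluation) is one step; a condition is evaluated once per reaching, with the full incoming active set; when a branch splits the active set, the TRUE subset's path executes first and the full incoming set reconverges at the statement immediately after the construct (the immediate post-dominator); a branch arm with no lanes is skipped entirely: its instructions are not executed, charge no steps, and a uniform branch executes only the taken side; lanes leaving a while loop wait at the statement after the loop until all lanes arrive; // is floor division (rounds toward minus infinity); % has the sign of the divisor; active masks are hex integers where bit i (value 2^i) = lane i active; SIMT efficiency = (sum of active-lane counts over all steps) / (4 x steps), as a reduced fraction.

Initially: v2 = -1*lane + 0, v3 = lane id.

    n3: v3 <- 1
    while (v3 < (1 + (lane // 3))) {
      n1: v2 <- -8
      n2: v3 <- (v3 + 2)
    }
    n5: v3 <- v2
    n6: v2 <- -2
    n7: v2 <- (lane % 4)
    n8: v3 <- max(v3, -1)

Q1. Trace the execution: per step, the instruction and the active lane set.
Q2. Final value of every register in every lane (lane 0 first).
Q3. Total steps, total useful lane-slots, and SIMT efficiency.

step 0: v3 <- 1                      0xf
step 1: eval (v3 < (1 + (lane // 3))) 0xf
step 2: v2 <- -8                     0x8
step 3: v3 <- (v3 + 2)               0x8
step 4: eval (v3 < (1 + (lane // 3))) 0x8
step 5: v3 <- v2                     0xf
step 6: v2 <- -2                     0xf
step 7: v2 <- (lane % 4)             0xf
step 8: v3 <- max(v3, -1)            0xf

Answer: 9 steps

v2: 0,1,2,3
v3: 0,-1,-1,-1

steps = 9; useful = 27; efficiency = 27/36 = 3/4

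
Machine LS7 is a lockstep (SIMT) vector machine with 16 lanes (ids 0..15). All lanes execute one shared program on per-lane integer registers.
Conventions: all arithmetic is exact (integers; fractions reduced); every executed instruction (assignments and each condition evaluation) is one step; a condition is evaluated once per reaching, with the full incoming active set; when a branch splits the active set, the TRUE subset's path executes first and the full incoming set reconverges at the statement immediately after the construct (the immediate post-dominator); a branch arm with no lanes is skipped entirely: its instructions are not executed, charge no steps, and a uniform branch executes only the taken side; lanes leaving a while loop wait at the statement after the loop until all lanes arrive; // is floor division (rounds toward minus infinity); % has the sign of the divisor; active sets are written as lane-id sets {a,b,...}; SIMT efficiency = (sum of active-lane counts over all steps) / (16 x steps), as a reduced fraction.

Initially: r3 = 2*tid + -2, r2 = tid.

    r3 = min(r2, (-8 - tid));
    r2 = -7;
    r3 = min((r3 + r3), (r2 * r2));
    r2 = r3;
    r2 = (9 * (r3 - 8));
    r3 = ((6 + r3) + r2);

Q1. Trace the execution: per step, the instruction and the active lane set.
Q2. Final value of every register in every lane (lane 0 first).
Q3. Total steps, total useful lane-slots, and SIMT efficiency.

step 0: r3 <- min(r2, (-8 - tid))    {0,1,2,3,4,5,6,7,8,9,10,11,12,13,14,15}
step 1: r2 <- -7                     {0,1,2,3,4,5,6,7,8,9,10,11,12,13,14,15}
step 2: r3 <- min((r3 + r3), (r2 * r2)) {0,1,2,3,4,5,6,7,8,9,10,11,12,13,14,15}
step 3: r2 <- r3                     {0,1,2,3,4,5,6,7,8,9,10,11,12,13,14,15}
step 4: r2 <- (9 * (r3 - 8))         {0,1,2,3,4,5,6,7,8,9,10,11,12,13,14,15}
step 5: r3 <- ((6 + r3) + r2)        {0,1,2,3,4,5,6,7,8,9,10,11,12,13,14,15}

Answer: 6 steps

r3: -226,-246,-266,-286,-306,-326,-346,-366,-386,-406,-426,-446,-466,-486,-506,-526
r2: -216,-234,-252,-270,-288,-306,-324,-342,-360,-378,-396,-414,-432,-450,-468,-486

steps = 6; useful = 96; efficiency = 96/96 = 1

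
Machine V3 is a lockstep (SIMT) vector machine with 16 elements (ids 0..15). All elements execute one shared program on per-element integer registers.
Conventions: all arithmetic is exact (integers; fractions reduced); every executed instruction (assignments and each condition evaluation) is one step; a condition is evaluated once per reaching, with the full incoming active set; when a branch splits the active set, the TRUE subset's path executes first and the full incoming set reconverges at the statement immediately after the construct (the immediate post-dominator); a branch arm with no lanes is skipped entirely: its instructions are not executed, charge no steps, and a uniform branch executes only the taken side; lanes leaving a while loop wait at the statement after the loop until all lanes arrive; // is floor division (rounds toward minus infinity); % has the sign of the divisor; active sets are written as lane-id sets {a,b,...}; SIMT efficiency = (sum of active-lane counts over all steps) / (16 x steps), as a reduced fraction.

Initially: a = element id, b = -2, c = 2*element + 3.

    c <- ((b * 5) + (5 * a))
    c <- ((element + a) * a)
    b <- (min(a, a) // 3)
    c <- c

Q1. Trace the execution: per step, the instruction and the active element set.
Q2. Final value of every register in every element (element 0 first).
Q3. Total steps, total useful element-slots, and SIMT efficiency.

step 0: c <- ((b * 5) + (5 * a))     {0,1,2,3,4,5,6,7,8,9,10,11,12,13,14,15}
step 1: c <- ((element + a) * a)     {0,1,2,3,4,5,6,7,8,9,10,11,12,13,14,15}
step 2: b <- (min(a, a) // 3)        {0,1,2,3,4,5,6,7,8,9,10,11,12,13,14,15}
step 3: c <- c                       {0,1,2,3,4,5,6,7,8,9,10,11,12,13,14,15}

Answer: 4 steps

a: 0,1,2,3,4,5,6,7,8,9,10,11,12,13,14,15
b: 0,0,0,1,1,1,2,2,2,3,3,3,4,4,4,5
c: 0,2,8,18,32,50,72,98,128,162,200,242,288,338,392,450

steps = 4; useful = 64; efficiency = 64/64 = 1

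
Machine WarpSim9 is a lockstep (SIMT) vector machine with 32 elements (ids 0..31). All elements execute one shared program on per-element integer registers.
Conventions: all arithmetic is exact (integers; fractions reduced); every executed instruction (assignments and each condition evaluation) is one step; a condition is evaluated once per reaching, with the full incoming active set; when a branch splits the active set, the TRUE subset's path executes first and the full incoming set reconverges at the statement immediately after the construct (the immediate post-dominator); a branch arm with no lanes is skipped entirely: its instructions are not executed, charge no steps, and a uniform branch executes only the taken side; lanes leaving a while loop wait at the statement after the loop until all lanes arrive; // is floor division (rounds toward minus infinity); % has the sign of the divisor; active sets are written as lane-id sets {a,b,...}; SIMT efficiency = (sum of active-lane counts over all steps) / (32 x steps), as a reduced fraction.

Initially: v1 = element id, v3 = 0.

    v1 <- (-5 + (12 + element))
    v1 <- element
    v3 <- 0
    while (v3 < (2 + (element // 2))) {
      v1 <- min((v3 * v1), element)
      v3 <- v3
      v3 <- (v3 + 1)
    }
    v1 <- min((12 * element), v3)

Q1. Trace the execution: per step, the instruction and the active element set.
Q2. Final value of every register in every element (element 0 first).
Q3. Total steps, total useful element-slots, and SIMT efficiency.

step 0: v1 <- (-5 + (12 + element))  {0,1,2,3,4,5,6,7,8,9,10,11,12,13,14,15,16,17,18,19,20,21,22,23,24,25,26,27,28,29,30,31}
step 1: v1 <- element                {0,1,2,3,4,5,6,7,8,9,10,11,12,13,14,15,16,17,18,19,20,21,22,23,24,25,26,27,28,29,30,31}
step 2: v3 <- 0                      {0,1,2,3,4,5,6,7,8,9,10,11,12,13,14,15,16,17,18,19,20,21,22,23,24,25,26,27,28,29,30,31}
step 3: eval (v3 < (2 + (element // 2))) {0,1,2,3,4,5,6,7,8,9,10,11,12,13,14,15,16,17,18,19,20,21,22,23,24,25,26,27,28,29,30,31}
step 4: v1 <- min((v3 * v1), element) {0,1,2,3,4,5,6,7,8,9,10,11,12,13,14,15,16,17,18,19,20,21,22,23,24,25,26,27,28,29,30,31}
step 5: v3 <- v3                     {0,1,2,3,4,5,6,7,8,9,10,11,12,13,14,15,16,17,18,19,20,21,22,23,24,25,26,27,28,29,30,31}
step 6: v3 <- (v3 + 1)               {0,1,2,3,4,5,6,7,8,9,10,11,12,13,14,15,16,17,18,19,20,21,22,23,24,25,26,27,28,29,30,31}
step 7: eval (v3 < (2 + (element // 2))) {0,1,2,3,4,5,6,7,8,9,10,11,12,13,14,15,16,17,18,19,20,21,22,23,24,25,26,27,28,29,30,31}
step 8: v1 <- min((v3 * v1), element) {0,1,2,3,4,5,6,7,8,9,10,11,12,13,14,15,16,17,18,19,20,21,22,23,24,25,26,27,28,29,30,31}
step 9: v3 <- v3                     {0,1,2,3,4,5,6,7,8,9,10,11,12,13,14,15,16,17,18,19,20,21,22,23,24,25,26,27,28,29,30,31}
step 10: v3 <- (v3 + 1)               {0,1,2,3,4,5,6,7,8,9,10,11,12,13,14,15,16,17,18,19,20,21,22,23,24,25,26,27,28,29,30,31}
step 11: eval (v3 < (2 + (element // 2))) {0,1,2,3,4,5,6,7,8,9,10,11,12,13,14,15,16,17,18,19,20,21,22,23,24,25,26,27,28,29,30,31}
step 12: v1 <- min((v3 * v1), element) {2,3,4,5,6,7,8,9,10,11,12,13,14,15,16,17,18,19,20,21,22,23,24,25,26,27,28,29,30,31}
step 13: v3 <- v3                     {2,3,4,5,6,7,8,9,10,11,12,13,14,15,16,17,18,19,20,21,22,23,24,25,26,27,28,29,30,31}
step 14: v3 <- (v3 + 1)               {2,3,4,5,6,7,8,9,10,11,12,13,14,15,16,17,18,19,20,21,22,23,24,25,26,27,28,29,30,31}
step 15: eval (v3 < (2 + (element // 2))) {2,3,4,5,6,7,8,9,10,11,12,13,14,15,16,17,18,19,20,21,22,23,24,25,26,27,28,29,30,31}
step 16: v1 <- min((v3 * v1), element) {4,5,6,7,8,9,10,11,12,13,14,15,16,17,18,19,20,21,22,23,24,25,26,27,28,29,30,31}
step 17: v3 <- v3                     {4,5,6,7,8,9,10,11,12,13,14,15,16,17,18,19,20,21,22,23,24,25,26,27,28,29,30,31}
step 18: v3 <- (v3 + 1)               {4,5,6,7,8,9,10,11,12,13,14,15,16,17,18,19,20,21,22,23,24,25,26,27,28,29,30,31}
step 19: eval (v3 < (2 + (element // 2))) {4,5,6,7,8,9,10,11,12,13,14,15,16,17,18,19,20,21,22,23,24,25,26,27,28,29,30,31}
step 20: v1 <- min((v3 * v1), element) {6,7,8,9,10,11,12,13,14,15,16,17,18,19,20,21,22,23,24,25,26,27,28,29,30,31}
step 21: v3 <- v3                     {6,7,8,9,10,11,12,13,14,15,16,17,18,19,20,21,22,23,24,25,26,27,28,29,30,31}
step 22: v3 <- (v3 + 1)               {6,7,8,9,10,11,12,13,14,15,16,17,18,19,20,21,22,23,24,25,26,27,28,29,30,31}
step 23: eval (v3 < (2 + (element // 2))) {6,7,8,9,10,11,12,13,14,15,16,17,18,19,20,21,22,23,24,25,26,27,28,29,30,31}
step 24: v1 <- min((v3 * v1), element) {8,9,10,11,12,13,14,15,16,17,18,19,20,21,22,23,24,25,26,27,28,29,30,31}
step 25: v3 <- v3                     {8,9,10,11,12,13,14,15,16,17,18,19,20,21,22,23,24,25,26,27,28,29,30,31}
step 26: v3 <- (v3 + 1)               {8,9,10,11,12,13,14,15,16,17,18,19,20,21,22,23,24,25,26,27,28,29,30,31}
step 27: eval (v3 < (2 + (element // 2))) {8,9,10,11,12,13,14,15,16,17,18,19,20,21,22,23,24,25,26,27,28,29,30,31}
step 28: v1 <- min((v3 * v1), element) {10,11,12,13,14,15,16,17,18,19,20,21,22,23,24,25,26,27,28,29,30,31}
step 29: v3 <- v3                     {10,11,12,13,14,15,16,17,18,19,20,21,22,23,24,25,26,27,28,29,30,31}
step 30: v3 <- (v3 + 1)               {10,11,12,13,14,15,16,17,18,19,20,21,22,23,24,25,26,27,28,29,30,31}
step 31: eval (v3 < (2 + (element // 2))) {10,11,12,13,14,15,16,17,18,19,20,21,22,23,24,25,26,27,28,29,30,31}
step 32: v1 <- min((v3 * v1), element) {12,13,14,15,16,17,18,19,20,21,22,23,24,25,26,27,28,29,30,31}
step 33: v3 <- v3                     {12,13,14,15,16,17,18,19,20,21,22,23,24,25,26,27,28,29,30,31}
step 34: v3 <- (v3 + 1)               {12,13,14,15,16,17,18,19,20,21,22,23,24,25,26,27,28,29,30,31}
step 35: eval (v3 < (2 + (element // 2))) {12,13,14,15,16,17,18,19,20,21,22,23,24,25,26,27,28,29,30,31}
step 36: v1 <- min((v3 * v1), element) {14,15,16,17,18,19,20,21,22,23,24,25,26,27,28,29,30,31}
step 37: v3 <- v3                     {14,15,16,17,18,19,20,21,22,23,24,25,26,27,28,29,30,31}
step 38: v3 <- (v3 + 1)               {14,15,16,17,18,19,20,21,22,23,24,25,26,27,28,29,30,31}
step 39: eval (v3 < (2 + (element // 2))) {14,15,16,17,18,19,20,21,22,23,24,25,26,27,28,29,30,31}
step 40: v1 <- min((v3 * v1), element) {16,17,18,19,20,21,22,23,24,25,26,27,28,29,30,31}
step 41: v3 <- v3                     {16,17,18,19,20,21,22,23,24,25,26,27,28,29,30,31}
step 42: v3 <- (v3 + 1)               {16,17,18,19,20,21,22,23,24,25,26,27,28,29,30,31}
step 43: eval (v3 < (2 + (element // 2))) {16,17,18,19,20,21,22,23,24,25,26,27,28,29,30,31}
step 44: v1 <- min((v3 * v1), element) {18,19,20,21,22,23,24,25,26,27,28,29,30,31}
step 45: v3 <- v3                     {18,19,20,21,22,23,24,25,26,27,28,29,30,31}
step 46: v3 <- (v3 + 1)               {18,19,20,21,22,23,24,25,26,27,28,29,30,31}
step 47: eval (v3 < (2 + (element // 2))) {18,19,20,21,22,23,24,25,26,27,28,29,30,31}
step 48: v1 <- min((v3 * v1), element) {20,21,22,23,24,25,26,27,28,29,30,31}
step 49: v3 <- v3                     {20,21,22,23,24,25,26,27,28,29,30,31}
step 50: v3 <- (v3 + 1)               {20,21,22,23,24,25,26,27,28,29,30,31}
step 51: eval (v3 < (2 + (element // 2))) {20,21,22,23,24,25,26,27,28,29,30,31}
step 52: v1 <- min((v3 * v1), element) {22,23,24,25,26,27,28,29,30,31}
step 53: v3 <- v3                     {22,23,24,25,26,27,28,29,30,31}
step 54: v3 <- (v3 + 1)               {22,23,24,25,26,27,28,29,30,31}
step 55: eval (v3 < (2 + (element // 2))) {22,23,24,25,26,27,28,29,30,31}
step 56: v1 <- min((v3 * v1), element) {24,25,26,27,28,29,30,31}
step 57: v3 <- v3                     {24,25,26,27,28,29,30,31}
step 58: v3 <- (v3 + 1)               {24,25,26,27,28,29,30,31}
step 59: eval (v3 < (2 + (element // 2))) {24,25,26,27,28,29,30,31}
step 60: v1 <- min((v3 * v1), element) {26,27,28,29,30,31}
step 61: v3 <- v3                     {26,27,28,29,30,31}
step 62: v3 <- (v3 + 1)               {26,27,28,29,30,31}
step 63: eval (v3 < (2 + (element // 2))) {26,27,28,29,30,31}
step 64: v1 <- min((v3 * v1), element) {28,29,30,31}
step 65: v3 <- v3                     {28,29,30,31}
step 66: v3 <- (v3 + 1)               {28,29,30,31}
step 67: eval (v3 < (2 + (element // 2))) {28,29,30,31}
step 68: v1 <- min((v3 * v1), element) {30,31}
step 69: v3 <- v3                     {30,31}
step 70: v3 <- (v3 + 1)               {30,31}
step 71: eval (v3 < (2 + (element // 2))) {30,31}
step 72: v1 <- min((12 * element), v3) {0,1,2,3,4,5,6,7,8,9,10,11,12,13,14,15,16,17,18,19,20,21,22,23,24,25,26,27,28,29,30,31}

Answer: 73 steps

v1: 0,2,3,3,4,4,5,5,6,6,7,7,8,8,9,9,10,10,11,11,12,12,13,13,14,14,15,15,16,16,17,17
v3: 2,2,3,3,4,4,5,5,6,6,7,7,8,8,9,9,10,10,11,11,12,12,13,13,14,14,15,15,16,16,17,17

steps = 73; useful = 1376; efficiency = 1376/2336 = 43/73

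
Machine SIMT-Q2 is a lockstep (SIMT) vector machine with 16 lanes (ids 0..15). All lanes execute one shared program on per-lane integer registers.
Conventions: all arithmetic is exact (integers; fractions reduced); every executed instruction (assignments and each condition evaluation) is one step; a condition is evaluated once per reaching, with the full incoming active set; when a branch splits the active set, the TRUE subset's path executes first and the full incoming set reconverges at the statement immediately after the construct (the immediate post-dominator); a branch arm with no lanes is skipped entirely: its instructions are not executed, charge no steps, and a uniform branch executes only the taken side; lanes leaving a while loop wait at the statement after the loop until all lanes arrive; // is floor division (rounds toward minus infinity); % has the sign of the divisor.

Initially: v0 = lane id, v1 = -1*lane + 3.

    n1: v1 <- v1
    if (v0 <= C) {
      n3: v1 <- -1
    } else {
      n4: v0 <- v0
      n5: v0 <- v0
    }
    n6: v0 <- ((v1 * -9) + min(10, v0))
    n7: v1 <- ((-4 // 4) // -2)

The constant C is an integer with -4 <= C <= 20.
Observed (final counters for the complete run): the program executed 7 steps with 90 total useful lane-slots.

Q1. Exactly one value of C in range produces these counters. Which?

Answer: C = 5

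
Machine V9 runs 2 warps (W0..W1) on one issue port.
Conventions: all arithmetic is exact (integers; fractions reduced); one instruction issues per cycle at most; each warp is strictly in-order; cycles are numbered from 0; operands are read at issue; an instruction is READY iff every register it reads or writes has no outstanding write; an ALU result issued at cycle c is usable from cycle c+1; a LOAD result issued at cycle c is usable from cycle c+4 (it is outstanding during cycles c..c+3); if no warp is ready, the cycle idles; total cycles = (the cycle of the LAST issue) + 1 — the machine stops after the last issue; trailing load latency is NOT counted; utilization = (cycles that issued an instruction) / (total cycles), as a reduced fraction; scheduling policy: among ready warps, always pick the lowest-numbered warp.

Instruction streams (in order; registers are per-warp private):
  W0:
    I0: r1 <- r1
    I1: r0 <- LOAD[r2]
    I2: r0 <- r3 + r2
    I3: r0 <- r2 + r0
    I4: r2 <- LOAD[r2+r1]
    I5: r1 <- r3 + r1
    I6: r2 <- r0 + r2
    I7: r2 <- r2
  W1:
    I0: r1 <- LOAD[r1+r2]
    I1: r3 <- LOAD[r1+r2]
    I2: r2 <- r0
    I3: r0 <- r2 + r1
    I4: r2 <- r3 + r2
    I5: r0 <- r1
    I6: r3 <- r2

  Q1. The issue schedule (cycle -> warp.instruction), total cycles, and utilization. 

cycle 0: W0.I0
cycle 1: W0.I1
cycle 2: W1.I0
cycle 3: idle
cycle 4: idle
cycle 5: W0.I2
cycle 6: W0.I3
cycle 7: W0.I4
cycle 8: W0.I5
cycle 9: W1.I1
cycle 10: W1.I2
cycle 11: W0.I6
cycle 12: W0.I7
cycle 13: W1.I3
cycle 14: W1.I4
cycle 15: W1.I5
cycle 16: W1.I6

Answer: 17 cycles, utilization 15/17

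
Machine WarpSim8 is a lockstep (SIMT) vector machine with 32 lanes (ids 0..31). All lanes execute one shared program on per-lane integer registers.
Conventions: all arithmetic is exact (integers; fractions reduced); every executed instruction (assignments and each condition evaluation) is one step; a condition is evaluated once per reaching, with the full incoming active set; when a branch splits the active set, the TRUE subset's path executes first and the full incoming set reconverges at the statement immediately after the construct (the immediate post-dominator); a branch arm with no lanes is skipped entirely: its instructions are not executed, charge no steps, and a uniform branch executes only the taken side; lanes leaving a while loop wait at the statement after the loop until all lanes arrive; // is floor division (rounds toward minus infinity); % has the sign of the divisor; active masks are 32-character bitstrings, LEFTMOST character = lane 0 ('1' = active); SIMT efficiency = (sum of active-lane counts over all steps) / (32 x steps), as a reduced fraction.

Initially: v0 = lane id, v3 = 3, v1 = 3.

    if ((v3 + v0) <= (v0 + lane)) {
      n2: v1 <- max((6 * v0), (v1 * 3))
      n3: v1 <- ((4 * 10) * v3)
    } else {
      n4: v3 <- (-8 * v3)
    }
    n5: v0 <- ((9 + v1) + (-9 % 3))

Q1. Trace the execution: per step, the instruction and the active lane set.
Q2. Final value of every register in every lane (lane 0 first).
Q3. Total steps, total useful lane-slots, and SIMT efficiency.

step 0: eval ((v3 + v0) <= (v0 + lane)) 11111111111111111111111111111111
step 1: v1 <- max((6 * v0), (v1 * 3)) 00011111111111111111111111111111
step 2: v1 <- ((4 * 10) * v3)        00011111111111111111111111111111
step 3: v3 <- (-8 * v3)              11100000000000000000000000000000
step 4: v0 <- ((9 + v1) + (-9 % 3))  11111111111111111111111111111111

Answer: 5 steps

v0: 12,12,12,129,129,129,129,129,129,129,129,129,129,129,129,129,129,129,129,129,129,129,129,129,129,129,129,129,129,129,129,129
v3: -24,-24,-24,3,3,3,3,3,3,3,3,3,3,3,3,3,3,3,3,3,3,3,3,3,3,3,3,3,3,3,3,3
v1: 3,3,3,120,120,120,120,120,120,120,120,120,120,120,120,120,120,120,120,120,120,120,120,120,120,120,120,120,120,120,120,120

steps = 5; useful = 125; efficiency = 125/160 = 25/32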